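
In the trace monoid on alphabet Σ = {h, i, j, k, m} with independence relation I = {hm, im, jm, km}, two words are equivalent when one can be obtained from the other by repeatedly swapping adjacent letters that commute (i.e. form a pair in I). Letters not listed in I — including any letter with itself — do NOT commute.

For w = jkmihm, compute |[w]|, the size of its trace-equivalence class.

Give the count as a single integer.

drop 0:j onto floor
drop 1:k onto {0:j}
drop 2:m onto floor
drop 3:i onto {1:k}
drop 4:h onto {3:i}
drop 5:m onto {2:m}
ground layer = {0:j, 2:m}
drop-orders for the pieces not yet dropped (sum over which currently-grounded one goes next):
  1 to go: {4} 1  {5} 1
  2 to go: {2,5} 1  {3,4} 1  {4,5} 2
  3 to go: {1,3,4} 1  {2,4,5} 3  {3,4,5} 3
  4 to go: {0,1,3,4} 1  {1,3,4,5} 4  {2,3,4,5} 6
  if 0:j drops first: 10 orders
  if 2:m drops first: 5 orders
heap linearizations: 15

15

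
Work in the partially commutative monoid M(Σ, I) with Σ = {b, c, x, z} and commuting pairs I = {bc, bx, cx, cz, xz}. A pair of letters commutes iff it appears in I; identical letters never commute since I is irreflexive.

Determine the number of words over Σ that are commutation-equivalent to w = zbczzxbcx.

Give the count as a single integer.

#0=z has no predecessor
#1=b depends on [0:z]
#2=c has no predecessor
#3=z depends on [1:b]
#4=z depends on [3:z]
#5=x has no predecessor
#6=b depends on [4:z]
#7=c depends on [2:c]
#8=x depends on [5:x]
sources: [0:z, 2:c, 5:x]
N(rest) = Σ N(rest − s) over sources s of rest; N(one piece) = 1:
  size 1 → [6]=1  [7]=1  [8]=1
  size 2 → [2,7]=1  [4,6]=1  [5,8]=1  [6,7]=2  [6,8]=2  [7,8]=2
  size 3 → [2,6,7]=3  [2,7,8]=3  [3,4,6]=1  [4,6,7]=3  [4,6,8]=3  [5,6,8]=3  [5,7,8]=3  [6,7,8]=6
  size 4 → [1,3,4,6]=1  [2,4,6,7]=6  [2,5,7,8]=6  [2,6,7,8]=12  [3,4,6,7]=4  [3,4,6,8]=4  [4,5,6,8]=6  [4,6,7,8]=12  [5,6,7,8]=12
  size 5 → [0,1,3,4,6]=1  [1,3,4,6,7]=5  [1,3,4,6,8]=5  [2,3,4,6,7]=10  [2,4,6,7,8]=30  [2,5,6,7,8]=30  [3,4,5,6,8]=10  [3,4,6,7,8]=20  [4,5,6,7,8]=30
  size 6 → [0,1,3,4,6,7]=6  [0,1,3,4,6,8]=6  [1,2,3,4,6,7]=15  [1,3,4,5,6,8]=15  [1,3,4,6,7,8]=30  [2,3,4,6,7,8]=60  [2,4,5,6,7,8]=90  [3,4,5,6,7,8]=60
  size 7 → [0,1,2,3,4,6,7]=21  [0,1,3,4,5,6,8]=21  [0,1,3,4,6,7,8]=42  [1,2,3,4,6,7,8]=105  [1,3,4,5,6,7,8]=105  [2,3,4,5,6,7,8]=210
  first=0(z) contributes 420
  first=2(c) contributes 168
  first=5(x) contributes 168
|[w]| = 756

756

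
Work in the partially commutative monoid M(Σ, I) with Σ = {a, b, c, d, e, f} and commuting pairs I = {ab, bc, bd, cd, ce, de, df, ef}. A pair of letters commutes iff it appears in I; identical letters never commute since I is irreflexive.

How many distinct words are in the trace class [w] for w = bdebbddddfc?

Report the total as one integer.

#0=b has no predecessor
#1=d has no predecessor
#2=e depends on [0:b]
#3=b depends on [2:e]
#4=b depends on [3:b]
#5=d depends on [1:d]
#6=d depends on [5:d]
#7=d depends on [6:d]
#8=d depends on [7:d]
#9=f depends on [4:b]
#10=c depends on [9:f]
sources: [0:b, 1:d]
N(rest) = Σ N(rest − s) over sources s of rest; N(one piece) = 1:
  size 1 → [8]=1  [10]=1
  size 2 → [7,8]=1  [8,10]=2  [9,10]=1
  size 3 → [4,9,10]=1  [6,7,8]=1  [7,8,10]=3  [8,9,10]=3
  size 4 → [3,4,9,10]=1  [4,8,9,10]=4  [5,6,7,8]=1  [6,7,8,10]=4  [7,8,9,10]=6
  size 5 → [1,5,6,7,8]=1  [2,3,4,9,10]=1  [3,4,8,9,10]=5  [4,7,8,9,10]=10  [5,6,7,8,10]=5  [6,7,8,9,10]=10
  size 6 → [0,2,3,4,9,10]=1  [1,5,6,7,8,10]=6  [2,3,4,8,9,10]=6  [3,4,7,8,9,10]=15  [4,6,7,8,9,10]=20  [5,6,7,8,9,10]=15
  size 7 → [0,2,3,4,8,9,10]=7  [1,5,6,7,8,9,10]=21  [2,3,4,7,8,9,10]=21  [3,4,6,7,8,9,10]=35  [4,5,6,7,8,9,10]=35
  size 8 → [0,2,3,4,7,8,9,10]=28  [1,4,5,6,7,8,9,10]=56  [2,3,4,6,7,8,9,10]=56  [3,4,5,6,7,8,9,10]=70
  size 9 → [0,2,3,4,6,7,8,9,10]=84  [1,3,4,5,6,7,8,9,10]=126  [2,3,4,5,6,7,8,9,10]=126
  first=0(b) contributes 252
  first=1(d) contributes 210
|[w]| = 462

462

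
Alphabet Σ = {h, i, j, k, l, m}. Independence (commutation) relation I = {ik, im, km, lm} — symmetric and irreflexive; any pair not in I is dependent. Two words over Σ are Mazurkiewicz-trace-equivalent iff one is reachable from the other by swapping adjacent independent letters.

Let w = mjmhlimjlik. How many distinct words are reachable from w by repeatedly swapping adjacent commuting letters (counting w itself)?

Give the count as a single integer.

#0=m has no predecessor
#1=j depends on [0:m]
#2=m depends on [1:j]
#3=h depends on [2:m]
#4=l depends on [3:h]
#5=i depends on [4:l]
#6=m depends on [3:h]
#7=j depends on [5:i, 6:m]
#8=l depends on [7:j]
#9=i depends on [8:l]
#10=k depends on [8:l]
sources: [0:m]
N(rest) = Σ N(rest − s) over sources s of rest; N(one piece) = 1:
  size 1 → [9]=1  [10]=1
  size 2 → [9,10]=2
  size 3 → [8,9,10]=2
  size 4 → [7,8,9,10]=2
  size 5 → [5,7,8,9,10]=2  [6,7,8,9,10]=2
  size 6 → [4,5,7,8,9,10]=2  [5,6,7,8,9,10]=4
  size 7 → [4,5,6,7,8,9,10]=6
  size 8 → [3,4,5,6,7,8,9,10]=6
  size 9 → [2,3,4,5,6,7,8,9,10]=6
  first=0(m) contributes 6

6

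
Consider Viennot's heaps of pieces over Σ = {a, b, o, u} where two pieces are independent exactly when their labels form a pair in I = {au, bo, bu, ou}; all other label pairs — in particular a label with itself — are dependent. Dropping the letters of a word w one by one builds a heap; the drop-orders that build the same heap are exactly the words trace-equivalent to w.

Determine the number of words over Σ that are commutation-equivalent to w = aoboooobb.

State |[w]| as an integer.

56

piece 0:a — minimal
piece 1:o rests on {0:a}
piece 2:b rests on {0:a}
piece 3:o rests on {1:o}
piece 4:o rests on {3:o}
piece 5:o rests on {4:o}
piece 6:o rests on {5:o}
piece 7:b rests on {2:b}
piece 8:b rests on {7:b}
minimal pieces: {0:a}
ways to finish when only these pieces remain (= sum over removing one remaining piece with nothing left below it):
  1 left: {6}→1  {8}→1
  2 left: {5,6}→1  {6,8}→2  {7,8}→1
  3 left: {2,7,8}→1  {4,5,6}→1  {5,6,8}→3  {6,7,8}→3
  4 left: {2,6,7,8}→4  {3,4,5,6}→1  {4,5,6,8}→4  {5,6,7,8}→6
  5 left: {1,3,4,5,6}→1  {2,5,6,7,8}→10  {3,4,5,6,8}→5  {4,5,6,7,8}→10
  6 left: {1,3,4,5,6,8}→6  {2,4,5,6,7,8}→20  {3,4,5,6,7,8}→15
  7 left: {1,3,4,5,6,7,8}→21  {2,3,4,5,6,7,8}→35
  placing 0:a first → 56 extensions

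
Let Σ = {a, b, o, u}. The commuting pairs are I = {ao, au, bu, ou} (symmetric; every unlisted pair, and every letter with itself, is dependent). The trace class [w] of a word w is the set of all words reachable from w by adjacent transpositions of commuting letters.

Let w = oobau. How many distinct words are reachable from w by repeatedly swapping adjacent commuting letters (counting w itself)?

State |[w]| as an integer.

drop 0:o onto floor
drop 1:o onto {0:o}
drop 2:b onto {1:o}
drop 3:a onto {2:b}
drop 4:u onto floor
ground layer = {0:o, 4:u}
drop-orders for the pieces not yet dropped (sum over which currently-grounded one goes next):
  1 to go: {3} 1  {4} 1
  2 to go: {2,3} 1  {3,4} 2
  3 to go: {1,2,3} 1  {2,3,4} 3
  if 0:o drops first: 4 orders
  if 4:u drops first: 1 orders
heap linearizations: 5

5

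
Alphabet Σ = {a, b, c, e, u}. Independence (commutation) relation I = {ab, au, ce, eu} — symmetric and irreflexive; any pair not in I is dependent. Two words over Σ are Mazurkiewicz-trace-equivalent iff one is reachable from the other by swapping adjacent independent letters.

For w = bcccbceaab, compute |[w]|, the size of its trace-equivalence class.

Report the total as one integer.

piece 0:b — minimal
piece 1:c rests on {0:b}
piece 2:c rests on {1:c}
piece 3:c rests on {2:c}
piece 4:b rests on {3:c}
piece 5:c rests on {4:b}
piece 6:e rests on {4:b}
piece 7:a rests on {5:c, 6:e}
piece 8:a rests on {7:a}
piece 9:b rests on {5:c, 6:e}
minimal pieces: {0:b}
ways to finish when only these pieces remain (= sum over removing one remaining piece with nothing left below it):
  1 left: {8}→1  {9}→1
  2 left: {7,8}→1  {8,9}→2
  3 left: {7,8,9}→3
  4 left: {5,7,8,9}→3  {6,7,8,9}→3
  5 left: {5,6,7,8,9}→6
  6 left: {4,5,6,7,8,9}→6
  7 left: {3,4,5,6,7,8,9}→6
  8 left: {2,3,4,5,6,7,8,9}→6
  placing 0:b first → 6 extensions

6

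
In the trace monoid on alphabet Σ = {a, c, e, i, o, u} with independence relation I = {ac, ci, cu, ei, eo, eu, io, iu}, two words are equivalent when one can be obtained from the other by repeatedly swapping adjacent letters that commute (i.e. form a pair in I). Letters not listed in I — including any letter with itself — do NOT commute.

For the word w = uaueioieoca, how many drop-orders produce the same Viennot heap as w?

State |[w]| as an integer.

490

drop 0:u onto floor
drop 1:a onto {0:u}
drop 2:u onto {1:a}
drop 3:e onto {1:a}
drop 4:i onto {1:a}
drop 5:o onto {2:u}
drop 6:i onto {4:i}
drop 7:e onto {3:e}
drop 8:o onto {5:o}
drop 9:c onto {7:e, 8:o}
drop 10:a onto {6:i, 7:e, 8:o}
ground layer = {0:u}
drop-orders for the pieces not yet dropped (sum over which currently-grounded one goes next):
  1 to go: {9} 1  {10} 1
  2 to go: {6,10} 1  {9,10} 2
  3 to go: {4,6,10} 1  {6,9,10} 3  {7,9,10} 2  {8,9,10} 2
  4 to go: {3,7,9,10} 2  {4,6,9,10} 4  {5,8,9,10} 2  {6,7,9,10} 5  {6,8,9,10} 5  {7,8,9,10} 4
  5 to go: {2,5,8,9,10} 2  {3,6,7,9,10} 7  {3,7,8,9,10} 6  {4,6,7,9,10} 9  {4,6,8,9,10} 9  {5,6,8,9,10} 7  {5,7,8,9,10} 6  {6,7,8,9,10} 14
  6 to go: {2,5,6,8,9,10} 9  {2,5,7,8,9,10} 8  {3,4,6,7,9,10} 16  {3,5,7,8,9,10} 12  {3,6,7,8,9,10} 27  {4,5,6,8,9,10} 16  {4,6,7,8,9,10} 32  {5,6,7,8,9,10} 27
  7 to go: {2,3,5,7,8,9,10} 20  {2,4,5,6,8,9,10} 25  {2,5,6,7,8,9,10} 44  {3,4,6,7,8,9,10} 75  {3,5,6,7,8,9,10} 66  {4,5,6,7,8,9,10} 75
  8 to go: {2,3,5,6,7,8,9,10} 130  {2,4,5,6,7,8,9,10} 144  {3,4,5,6,7,8,9,10} 216
  9 to go: {2,3,4,5,6,7,8,9,10} 490
  if 0:u drops first: 490 orders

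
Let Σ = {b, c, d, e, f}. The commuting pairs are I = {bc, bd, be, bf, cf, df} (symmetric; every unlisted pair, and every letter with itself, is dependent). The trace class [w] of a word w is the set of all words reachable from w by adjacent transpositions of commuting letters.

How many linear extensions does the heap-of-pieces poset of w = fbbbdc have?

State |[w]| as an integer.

drop 0:f onto floor
drop 1:b onto floor
drop 2:b onto {1:b}
drop 3:b onto {2:b}
drop 4:d onto floor
drop 5:c onto {4:d}
ground layer = {0:f, 1:b, 4:d}
drop-orders for the pieces not yet dropped (sum over which currently-grounded one goes next):
  1 to go: {0} 1  {3} 1  {5} 1
  2 to go: {0,3} 2  {0,5} 2  {2,3} 1  {3,5} 2  {4,5} 1
  3 to go: {0,2,3} 3  {0,3,5} 6  {0,4,5} 3  {1,2,3} 1  {2,3,5} 3  {3,4,5} 3
  4 to go: {0,1,2,3} 4  {0,2,3,5} 12  {0,3,4,5} 12  {1,2,3,5} 4  {2,3,4,5} 6
  if 0:f drops first: 10 orders
  if 1:b drops first: 30 orders
  if 4:d drops first: 20 orders
heap linearizations: 60

60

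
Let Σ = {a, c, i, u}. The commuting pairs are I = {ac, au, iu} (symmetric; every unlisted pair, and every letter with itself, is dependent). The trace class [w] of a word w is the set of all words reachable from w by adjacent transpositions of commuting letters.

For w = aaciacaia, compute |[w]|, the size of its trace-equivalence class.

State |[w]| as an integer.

0(a) covers ∅
1(a) covers 0:a
2(c) covers ∅
3(i) covers 1:a, 2:c
4(a) covers 3:i
5(c) covers 3:i
6(a) covers 4:a
7(i) covers 5:c, 6:a
8(a) covers 7:i
floor of heap: 0:a, 2:c
completions by unplaced set U, small U first (add the entries for U minus each lowest piece of U):
  |U|=1: {8}:1
  |U|=2: {7,8}:1
  |U|=3: {5,7,8}:1  {6,7,8}:1
  |U|=4: {4,6,7,8}:1  {5,6,7,8}:2
  |U|=5: {4,5,6,7,8}:3
  |U|=6: {3,4,5,6,7,8}:3
  |U|=7: {1,3,4,5,6,7,8}:3  {2,3,4,5,6,7,8}:3
  start at 0(a): 6
  start at 2(c): 3
sum over floor = 9

9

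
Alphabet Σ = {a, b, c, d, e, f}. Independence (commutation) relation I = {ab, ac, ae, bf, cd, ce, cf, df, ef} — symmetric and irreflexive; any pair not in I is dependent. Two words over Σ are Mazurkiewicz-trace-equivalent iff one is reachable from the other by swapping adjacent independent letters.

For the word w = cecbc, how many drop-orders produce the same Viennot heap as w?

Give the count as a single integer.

drop 0:c onto floor
drop 1:e onto floor
drop 2:c onto {0:c}
drop 3:b onto {1:e, 2:c}
drop 4:c onto {3:b}
ground layer = {0:c, 1:e}
drop-orders for the pieces not yet dropped (sum over which currently-grounded one goes next):
  1 to go: {4} 1
  2 to go: {3,4} 1
  3 to go: {1,3,4} 1  {2,3,4} 1
  if 0:c drops first: 2 orders
  if 1:e drops first: 1 orders
heap linearizations: 3

3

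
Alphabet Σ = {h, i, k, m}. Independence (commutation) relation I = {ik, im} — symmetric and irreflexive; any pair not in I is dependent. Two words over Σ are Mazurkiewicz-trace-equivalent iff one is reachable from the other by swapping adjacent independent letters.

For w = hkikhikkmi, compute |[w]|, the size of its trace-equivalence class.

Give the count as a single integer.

drop 0:h onto floor
drop 1:k onto {0:h}
drop 2:i onto {0:h}
drop 3:k onto {1:k}
drop 4:h onto {2:i, 3:k}
drop 5:i onto {4:h}
drop 6:k onto {4:h}
drop 7:k onto {6:k}
drop 8:m onto {7:k}
drop 9:i onto {5:i}
ground layer = {0:h}
drop-orders for the pieces not yet dropped (sum over which currently-grounded one goes next):
  1 to go: {8} 1  {9} 1
  2 to go: {5,9} 1  {7,8} 1  {8,9} 2
  3 to go: {5,8,9} 3  {6,7,8} 1  {7,8,9} 3
  4 to go: {5,7,8,9} 6  {6,7,8,9} 4
  5 to go: {5,6,7,8,9} 10
  6 to go: {4,5,6,7,8,9} 10
  7 to go: {2,4,5,6,7,8,9} 10  {3,4,5,6,7,8,9} 10
  8 to go: {1,3,4,5,6,7,8,9} 10  {2,3,4,5,6,7,8,9} 20
  if 0:h drops first: 30 orders

30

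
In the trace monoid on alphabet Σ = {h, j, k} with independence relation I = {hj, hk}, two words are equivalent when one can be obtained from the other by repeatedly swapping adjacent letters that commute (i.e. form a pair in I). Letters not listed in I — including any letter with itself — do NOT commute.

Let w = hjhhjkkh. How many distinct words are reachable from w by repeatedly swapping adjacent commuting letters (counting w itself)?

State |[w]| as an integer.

70

drop 0:h onto floor
drop 1:j onto floor
drop 2:h onto {0:h}
drop 3:h onto {2:h}
drop 4:j onto {1:j}
drop 5:k onto {4:j}
drop 6:k onto {5:k}
drop 7:h onto {3:h}
ground layer = {0:h, 1:j}
drop-orders for the pieces not yet dropped (sum over which currently-grounded one goes next):
  1 to go: {6} 1  {7} 1
  2 to go: {3,7} 1  {5,6} 1  {6,7} 2
  3 to go: {2,3,7} 1  {3,6,7} 3  {4,5,6} 1  {5,6,7} 3
  4 to go: {0,2,3,7} 1  {1,4,5,6} 1  {2,3,6,7} 4  {3,5,6,7} 6  {4,5,6,7} 4
  5 to go: {0,2,3,6,7} 5  {1,4,5,6,7} 5  {2,3,5,6,7} 10  {3,4,5,6,7} 10
  6 to go: {0,2,3,5,6,7} 15  {1,3,4,5,6,7} 15  {2,3,4,5,6,7} 20
  if 0:h drops first: 35 orders
  if 1:j drops first: 35 orders
heap linearizations: 70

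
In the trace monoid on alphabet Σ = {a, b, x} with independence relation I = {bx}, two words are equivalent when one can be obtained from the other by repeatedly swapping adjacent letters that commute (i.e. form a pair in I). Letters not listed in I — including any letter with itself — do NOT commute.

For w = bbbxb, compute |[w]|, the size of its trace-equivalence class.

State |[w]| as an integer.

5

0(b) covers ∅
1(b) covers 0:b
2(b) covers 1:b
3(x) covers ∅
4(b) covers 2:b
floor of heap: 0:b, 3:x
completions by unplaced set U, small U first (add the entries for U minus each lowest piece of U):
  |U|=1: {3}:1  {4}:1
  |U|=2: {2,4}:1  {3,4}:2
  |U|=3: {1,2,4}:1  {2,3,4}:3
  start at 0(b): 4
  start at 3(x): 1
sum over floor = 5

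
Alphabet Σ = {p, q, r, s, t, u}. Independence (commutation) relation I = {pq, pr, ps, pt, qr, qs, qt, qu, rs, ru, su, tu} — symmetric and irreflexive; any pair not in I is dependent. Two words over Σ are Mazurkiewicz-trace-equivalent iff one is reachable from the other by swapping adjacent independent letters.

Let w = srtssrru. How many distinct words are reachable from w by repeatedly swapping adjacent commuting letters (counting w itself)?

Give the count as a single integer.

#0=s has no predecessor
#1=r has no predecessor
#2=t depends on [0:s, 1:r]
#3=s depends on [2:t]
#4=s depends on [3:s]
#5=r depends on [2:t]
#6=r depends on [5:r]
#7=u has no predecessor
sources: [0:s, 1:r, 7:u]
N(rest) = Σ N(rest − s) over sources s of rest; N(one piece) = 1:
  size 1 → [4]=1  [6]=1  [7]=1
  size 2 → [3,4]=1  [4,6]=2  [4,7]=2  [5,6]=1  [6,7]=2
  size 3 → [3,4,6]=3  [3,4,7]=3  [4,5,6]=3  [4,6,7]=6  [5,6,7]=3
  size 4 → [3,4,5,6]=6  [3,4,6,7]=12  [4,5,6,7]=12
  size 5 → [2,3,4,5,6]=6  [3,4,5,6,7]=30
  size 6 → [0,2,3,4,5,6]=6  [1,2,3,4,5,6]=6  [2,3,4,5,6,7]=36
  first=0(s) contributes 42
  first=1(r) contributes 42
  first=7(u) contributes 12
|[w]| = 96

96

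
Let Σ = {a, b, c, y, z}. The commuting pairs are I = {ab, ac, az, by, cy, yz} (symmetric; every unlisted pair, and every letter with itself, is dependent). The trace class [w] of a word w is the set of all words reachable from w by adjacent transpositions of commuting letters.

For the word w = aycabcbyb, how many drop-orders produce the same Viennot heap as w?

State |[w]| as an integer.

#0=a has no predecessor
#1=y depends on [0:a]
#2=c has no predecessor
#3=a depends on [1:y]
#4=b depends on [2:c]
#5=c depends on [4:b]
#6=b depends on [5:c]
#7=y depends on [3:a]
#8=b depends on [6:b]
sources: [0:a, 2:c]
N(rest) = Σ N(rest − s) over sources s of rest; N(one piece) = 1:
  size 1 → [7]=1  [8]=1
  size 2 → [3,7]=1  [6,8]=1  [7,8]=2
  size 3 → [1,3,7]=1  [3,7,8]=3  [5,6,8]=1  [6,7,8]=3
  size 4 → [0,1,3,7]=1  [1,3,7,8]=4  [3,6,7,8]=6  [4,5,6,8]=1  [5,6,7,8]=4
  size 5 → [0,1,3,7,8]=5  [1,3,6,7,8]=10  [2,4,5,6,8]=1  [3,5,6,7,8]=10  [4,5,6,7,8]=5
  size 6 → [0,1,3,6,7,8]=15  [1,3,5,6,7,8]=20  [2,4,5,6,7,8]=6  [3,4,5,6,7,8]=15
  size 7 → [0,1,3,5,6,7,8]=35  [1,3,4,5,6,7,8]=35  [2,3,4,5,6,7,8]=21
  first=0(a) contributes 56
  first=2(c) contributes 70
|[w]| = 126

126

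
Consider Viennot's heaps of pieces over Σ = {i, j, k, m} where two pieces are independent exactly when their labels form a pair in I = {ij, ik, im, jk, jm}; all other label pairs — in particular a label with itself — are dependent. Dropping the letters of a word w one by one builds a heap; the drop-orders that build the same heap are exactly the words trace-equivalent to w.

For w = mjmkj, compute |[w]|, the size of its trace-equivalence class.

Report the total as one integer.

10

drop 0:m onto floor
drop 1:j onto floor
drop 2:m onto {0:m}
drop 3:k onto {2:m}
drop 4:j onto {1:j}
ground layer = {0:m, 1:j}
drop-orders for the pieces not yet dropped (sum over which currently-grounded one goes next):
  1 to go: {3} 1  {4} 1
  2 to go: {1,4} 1  {2,3} 1  {3,4} 2
  3 to go: {0,2,3} 1  {1,3,4} 3  {2,3,4} 3
  if 0:m drops first: 6 orders
  if 1:j drops first: 4 orders
heap linearizations: 10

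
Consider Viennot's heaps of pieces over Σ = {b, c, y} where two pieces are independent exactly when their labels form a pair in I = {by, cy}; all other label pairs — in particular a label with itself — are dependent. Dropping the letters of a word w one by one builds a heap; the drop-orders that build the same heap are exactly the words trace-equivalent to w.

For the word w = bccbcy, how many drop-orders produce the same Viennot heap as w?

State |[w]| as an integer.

6

#0=b has no predecessor
#1=c depends on [0:b]
#2=c depends on [1:c]
#3=b depends on [2:c]
#4=c depends on [3:b]
#5=y has no predecessor
sources: [0:b, 5:y]
N(rest) = Σ N(rest − s) over sources s of rest; N(one piece) = 1:
  size 1 → [4]=1  [5]=1
  size 2 → [3,4]=1  [4,5]=2
  size 3 → [2,3,4]=1  [3,4,5]=3
  size 4 → [1,2,3,4]=1  [2,3,4,5]=4
  first=0(b) contributes 5
  first=5(y) contributes 1
|[w]| = 6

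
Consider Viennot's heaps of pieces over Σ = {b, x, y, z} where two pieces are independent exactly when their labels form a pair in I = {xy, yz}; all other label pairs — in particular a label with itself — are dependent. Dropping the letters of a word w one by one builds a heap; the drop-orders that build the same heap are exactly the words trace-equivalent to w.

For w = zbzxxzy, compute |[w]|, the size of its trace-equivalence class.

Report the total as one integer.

drop 0:z onto floor
drop 1:b onto {0:z}
drop 2:z onto {1:b}
drop 3:x onto {2:z}
drop 4:x onto {3:x}
drop 5:z onto {4:x}
drop 6:y onto {1:b}
ground layer = {0:z}
drop-orders for the pieces not yet dropped (sum over which currently-grounded one goes next):
  1 to go: {5} 1  {6} 1
  2 to go: {4,5} 1  {5,6} 2
  3 to go: {3,4,5} 1  {4,5,6} 3
  4 to go: {2,3,4,5} 1  {3,4,5,6} 4
  5 to go: {2,3,4,5,6} 5
  if 0:z drops first: 5 orders

5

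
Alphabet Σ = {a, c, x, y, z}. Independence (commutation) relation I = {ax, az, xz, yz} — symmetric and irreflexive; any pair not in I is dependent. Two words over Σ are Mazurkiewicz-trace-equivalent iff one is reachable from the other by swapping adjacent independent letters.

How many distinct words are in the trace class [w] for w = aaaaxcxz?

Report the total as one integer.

drop 0:a onto floor
drop 1:a onto {0:a}
drop 2:a onto {1:a}
drop 3:a onto {2:a}
drop 4:x onto floor
drop 5:c onto {3:a, 4:x}
drop 6:x onto {5:c}
drop 7:z onto {5:c}
ground layer = {0:a, 4:x}
drop-orders for the pieces not yet dropped (sum over which currently-grounded one goes next):
  1 to go: {6} 1  {7} 1
  2 to go: {6,7} 2
  3 to go: {5,6,7} 2
  4 to go: {3,5,6,7} 2  {4,5,6,7} 2
  5 to go: {2,3,5,6,7} 2  {3,4,5,6,7} 4
  6 to go: {1,2,3,5,6,7} 2  {2,3,4,5,6,7} 6
  if 0:a drops first: 8 orders
  if 4:x drops first: 2 orders
heap linearizations: 10

10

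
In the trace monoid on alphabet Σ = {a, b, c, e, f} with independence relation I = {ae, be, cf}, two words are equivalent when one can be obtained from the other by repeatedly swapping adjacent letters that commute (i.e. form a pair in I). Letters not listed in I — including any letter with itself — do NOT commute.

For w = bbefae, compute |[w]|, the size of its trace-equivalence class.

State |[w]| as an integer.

#0=b has no predecessor
#1=b depends on [0:b]
#2=e has no predecessor
#3=f depends on [1:b, 2:e]
#4=a depends on [3:f]
#5=e depends on [3:f]
sources: [0:b, 2:e]
N(rest) = Σ N(rest − s) over sources s of rest; N(one piece) = 1:
  size 1 → [4]=1  [5]=1
  size 2 → [4,5]=2
  size 3 → [3,4,5]=2
  size 4 → [1,3,4,5]=2  [2,3,4,5]=2
  first=0(b) contributes 4
  first=2(e) contributes 2
|[w]| = 6

6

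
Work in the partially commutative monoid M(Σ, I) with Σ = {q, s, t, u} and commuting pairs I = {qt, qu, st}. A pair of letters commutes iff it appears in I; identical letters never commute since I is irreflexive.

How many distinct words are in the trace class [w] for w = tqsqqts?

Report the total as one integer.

#0=t has no predecessor
#1=q has no predecessor
#2=s depends on [1:q]
#3=q depends on [2:s]
#4=q depends on [3:q]
#5=t depends on [0:t]
#6=s depends on [4:q]
sources: [0:t, 1:q]
N(rest) = Σ N(rest − s) over sources s of rest; N(one piece) = 1:
  size 1 → [5]=1  [6]=1
  size 2 → [0,5]=1  [4,6]=1  [5,6]=2
  size 3 → [0,5,6]=3  [3,4,6]=1  [4,5,6]=3
  size 4 → [0,4,5,6]=6  [2,3,4,6]=1  [3,4,5,6]=4
  size 5 → [0,3,4,5,6]=10  [1,2,3,4,6]=1  [2,3,4,5,6]=5
  first=0(t) contributes 6
  first=1(q) contributes 15
|[w]| = 21

21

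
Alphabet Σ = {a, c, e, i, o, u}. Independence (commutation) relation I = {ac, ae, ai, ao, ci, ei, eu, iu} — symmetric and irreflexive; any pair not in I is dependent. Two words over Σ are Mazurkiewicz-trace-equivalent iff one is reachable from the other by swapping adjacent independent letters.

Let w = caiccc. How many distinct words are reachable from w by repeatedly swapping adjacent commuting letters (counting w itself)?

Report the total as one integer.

30

0(c) covers ∅
1(a) covers ∅
2(i) covers ∅
3(c) covers 0:c
4(c) covers 3:c
5(c) covers 4:c
floor of heap: 0:c, 1:a, 2:i
completions by unplaced set U, small U first (add the entries for U minus each lowest piece of U):
  |U|=1: {1}:1  {2}:1  {5}:1
  |U|=2: {1,2}:2  {1,5}:2  {2,5}:2  {4,5}:1
  |U|=3: {1,2,5}:6  {1,4,5}:3  {2,4,5}:3  {3,4,5}:1
  |U|=4: {0,3,4,5}:1  {1,2,4,5}:12  {1,3,4,5}:4  {2,3,4,5}:4
  start at 0(c): 20
  start at 1(a): 5
  start at 2(i): 5
sum over floor = 30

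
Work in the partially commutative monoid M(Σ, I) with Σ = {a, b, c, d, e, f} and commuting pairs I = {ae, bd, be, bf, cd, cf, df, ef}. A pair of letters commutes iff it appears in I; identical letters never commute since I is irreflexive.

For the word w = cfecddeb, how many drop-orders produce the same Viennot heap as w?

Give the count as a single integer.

72

0(c) covers ∅
1(f) covers ∅
2(e) covers 0:c
3(c) covers 2:e
4(d) covers 2:e
5(d) covers 4:d
6(e) covers 3:c, 5:d
7(b) covers 3:c
floor of heap: 0:c, 1:f
completions by unplaced set U, small U first (add the entries for U minus each lowest piece of U):
  |U|=1: {1}:1  {6}:1  {7}:1
  |U|=2: {1,6}:2  {1,7}:2  {5,6}:1  {6,7}:2
  |U|=3: {1,5,6}:3  {1,6,7}:6  {3,6,7}:2  {4,5,6}:1  {5,6,7}:3
  |U|=4: {1,3,6,7}:8  {1,4,5,6}:4  {1,5,6,7}:12  {3,5,6,7}:5  {4,5,6,7}:4
  |U|=5: {1,3,5,6,7}:25  {1,4,5,6,7}:20  {3,4,5,6,7}:9
  |U|=6: {1,3,4,5,6,7}:54  {2,3,4,5,6,7}:9
  start at 0(c): 63
  start at 1(f): 9
sum over floor = 72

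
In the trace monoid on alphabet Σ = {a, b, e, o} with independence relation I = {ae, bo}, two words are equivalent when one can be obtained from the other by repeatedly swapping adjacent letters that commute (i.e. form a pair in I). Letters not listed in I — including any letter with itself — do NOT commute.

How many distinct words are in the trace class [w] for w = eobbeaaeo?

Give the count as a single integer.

piece 0:e — minimal
piece 1:o rests on {0:e}
piece 2:b rests on {0:e}
piece 3:b rests on {2:b}
piece 4:e rests on {1:o, 3:b}
piece 5:a rests on {1:o, 3:b}
piece 6:a rests on {5:a}
piece 7:e rests on {4:e}
piece 8:o rests on {6:a, 7:e}
minimal pieces: {0:e}
ways to finish when only these pieces remain (= sum over removing one remaining piece with nothing left below it):
  1 left: {8}→1
  2 left: {6,8}→1  {7,8}→1
  3 left: {4,7,8}→1  {5,6,8}→1  {6,7,8}→2
  4 left: {4,6,7,8}→3  {5,6,7,8}→3
  5 left: {4,5,6,7,8}→6
  6 left: {1,4,5,6,7,8}→6  {3,4,5,6,7,8}→6
  7 left: {1,3,4,5,6,7,8}→12  {2,3,4,5,6,7,8}→6
  placing 0:e first → 18 extensions

18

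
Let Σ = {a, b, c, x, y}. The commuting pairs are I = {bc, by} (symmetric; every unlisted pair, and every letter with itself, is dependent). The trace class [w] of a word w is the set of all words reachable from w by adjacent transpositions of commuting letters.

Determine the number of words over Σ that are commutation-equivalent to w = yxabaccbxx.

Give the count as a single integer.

3

#0=y has no predecessor
#1=x depends on [0:y]
#2=a depends on [1:x]
#3=b depends on [2:a]
#4=a depends on [3:b]
#5=c depends on [4:a]
#6=c depends on [5:c]
#7=b depends on [4:a]
#8=x depends on [6:c, 7:b]
#9=x depends on [8:x]
sources: [0:y]
N(rest) = Σ N(rest − s) over sources s of rest; N(one piece) = 1:
  size 1 → [9]=1
  size 2 → [8,9]=1
  size 3 → [6,8,9]=1  [7,8,9]=1
  size 4 → [5,6,8,9]=1  [6,7,8,9]=2
  size 5 → [5,6,7,8,9]=3
  size 6 → [4,5,6,7,8,9]=3
  size 7 → [3,4,5,6,7,8,9]=3
  size 8 → [2,3,4,5,6,7,8,9]=3
  first=0(y) contributes 3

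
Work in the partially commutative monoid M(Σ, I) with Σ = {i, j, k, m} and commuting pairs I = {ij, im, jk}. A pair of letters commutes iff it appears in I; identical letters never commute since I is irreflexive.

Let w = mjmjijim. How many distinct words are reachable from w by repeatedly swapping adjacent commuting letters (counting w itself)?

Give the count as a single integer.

28

piece 0:m — minimal
piece 1:j rests on {0:m}
piece 2:m rests on {1:j}
piece 3:j rests on {2:m}
piece 4:i — minimal
piece 5:j rests on {3:j}
piece 6:i rests on {4:i}
piece 7:m rests on {5:j}
minimal pieces: {0:m, 4:i}
ways to finish when only these pieces remain (= sum over removing one remaining piece with nothing left below it):
  1 left: {6}→1  {7}→1
  2 left: {4,6}→1  {5,7}→1  {6,7}→2
  3 left: {3,5,7}→1  {4,6,7}→3  {5,6,7}→3
  4 left: {2,3,5,7}→1  {3,5,6,7}→4  {4,5,6,7}→6
  5 left: {1,2,3,5,7}→1  {2,3,5,6,7}→5  {3,4,5,6,7}→10
  6 left: {0,1,2,3,5,7}→1  {1,2,3,5,6,7}→6  {2,3,4,5,6,7}→15
  placing 0:m first → 21 extensions
  placing 4:i first → 7 extensions
total linear extensions = 28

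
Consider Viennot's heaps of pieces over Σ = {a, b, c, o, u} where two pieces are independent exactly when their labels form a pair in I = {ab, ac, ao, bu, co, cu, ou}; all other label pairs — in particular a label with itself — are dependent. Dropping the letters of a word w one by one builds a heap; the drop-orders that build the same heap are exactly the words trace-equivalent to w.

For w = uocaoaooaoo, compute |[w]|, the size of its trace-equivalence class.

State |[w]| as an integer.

0(u) covers ∅
1(o) covers ∅
2(c) covers ∅
3(a) covers 0:u
4(o) covers 1:o
5(a) covers 3:a
6(o) covers 4:o
7(o) covers 6:o
8(a) covers 5:a
9(o) covers 7:o
10(o) covers 9:o
floor of heap: 0:u, 1:o, 2:c
completions by unplaced set U, small U first (add the entries for U minus each lowest piece of U):
  |U|=1: {2}:1  {8}:1  {10}:1
  |U|=2: {2,8}:2  {2,10}:2  {5,8}:1  {8,10}:2  {9,10}:1
  |U|=3: {2,5,8}:3  {2,8,10}:6  {2,9,10}:3  {3,5,8}:1  {5,8,10}:3  {7,9,10}:1  {8,9,10}:3
  |U|=4: {0,3,5,8}:1  {2,3,5,8}:4  {2,5,8,10}:12  {2,7,9,10}:4  {2,8,9,10}:12  {3,5,8,10}:4  {5,8,9,10}:6  {6,7,9,10}:1  {7,8,9,10}:4
  |U|=5: {0,2,3,5,8}:5  {0,3,5,8,10}:5  {2,3,5,8,10}:20  {2,5,8,9,10}:30  {2,6,7,9,10}:5  {2,7,8,9,10}:20  {3,5,8,9,10}:10  {4,6,7,9,10}:1  {5,7,8,9,10}:10  {6,7,8,9,10}:5
  |U|=6: {0,2,3,5,8,10}:30  {0,3,5,8,9,10}:15  {1,4,6,7,9,10}:1  {2,3,5,8,9,10}:60  {2,4,6,7,9,10}:6  {2,5,7,8,9,10}:60  {2,6,7,8,9,10}:30  {3,5,7,8,9,10}:20  {4,6,7,8,9,10}:6  {5,6,7,8,9,10}:15
  |U|=7: {0,2,3,5,8,9,10}:105  {0,3,5,7,8,9,10}:35  {1,2,4,6,7,9,10}:7  {1,4,6,7,8,9,10}:7  {2,3,5,7,8,9,10}:140  {2,4,6,7,8,9,10}:42  {2,5,6,7,8,9,10}:105  {3,5,6,7,8,9,10}:35  {4,5,6,7,8,9,10}:21
  |U|=8: {0,2,3,5,7,8,9,10}:280  {0,3,5,6,7,8,9,10}:70  {1,2,4,6,7,8,9,10}:56  {1,4,5,6,7,8,9,10}:28  {2,3,5,6,7,8,9,10}:280  {2,4,5,6,7,8,9,10}:168  {3,4,5,6,7,8,9,10}:56
  |U|=9: {0,2,3,5,6,7,8,9,10}:630  {0,3,4,5,6,7,8,9,10}:126  {1,2,4,5,6,7,8,9,10}:252  {1,3,4,5,6,7,8,9,10}:84  {2,3,4,5,6,7,8,9,10}:504
  start at 0(u): 840
  start at 1(o): 1260
  start at 2(c): 210
sum over floor = 2310

2310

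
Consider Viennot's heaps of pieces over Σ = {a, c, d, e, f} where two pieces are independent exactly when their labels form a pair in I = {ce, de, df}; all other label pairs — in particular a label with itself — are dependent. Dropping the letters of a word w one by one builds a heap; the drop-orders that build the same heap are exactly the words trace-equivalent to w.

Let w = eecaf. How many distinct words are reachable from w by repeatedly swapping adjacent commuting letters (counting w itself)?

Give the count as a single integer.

drop 0:e onto floor
drop 1:e onto {0:e}
drop 2:c onto floor
drop 3:a onto {1:e, 2:c}
drop 4:f onto {3:a}
ground layer = {0:e, 2:c}
drop-orders for the pieces not yet dropped (sum over which currently-grounded one goes next):
  1 to go: {4} 1
  2 to go: {3,4} 1
  3 to go: {1,3,4} 1  {2,3,4} 1
  if 0:e drops first: 2 orders
  if 2:c drops first: 1 orders
heap linearizations: 3

3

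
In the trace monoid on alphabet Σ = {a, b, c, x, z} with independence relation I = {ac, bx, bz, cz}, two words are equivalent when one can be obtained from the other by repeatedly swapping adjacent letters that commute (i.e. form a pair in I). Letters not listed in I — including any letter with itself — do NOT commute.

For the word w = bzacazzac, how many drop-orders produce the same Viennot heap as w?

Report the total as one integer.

49

#0=b has no predecessor
#1=z has no predecessor
#2=a depends on [0:b, 1:z]
#3=c depends on [0:b]
#4=a depends on [2:a]
#5=z depends on [4:a]
#6=z depends on [5:z]
#7=a depends on [6:z]
#8=c depends on [3:c]
sources: [0:b, 1:z]
N(rest) = Σ N(rest − s) over sources s of rest; N(one piece) = 1:
  size 1 → [7]=1  [8]=1
  size 2 → [3,8]=1  [6,7]=1  [7,8]=2
  size 3 → [3,7,8]=3  [5,6,7]=1  [6,7,8]=3
  size 4 → [3,6,7,8]=6  [4,5,6,7]=1  [5,6,7,8]=4
  size 5 → [2,4,5,6,7]=1  [3,5,6,7,8]=10  [4,5,6,7,8]=5
  size 6 → [1,2,4,5,6,7]=1  [2,4,5,6,7,8]=6  [3,4,5,6,7,8]=15
  size 7 → [1,2,4,5,6,7,8]=7  [2,3,4,5,6,7,8]=21
  first=0(b) contributes 28
  first=1(z) contributes 21
|[w]| = 49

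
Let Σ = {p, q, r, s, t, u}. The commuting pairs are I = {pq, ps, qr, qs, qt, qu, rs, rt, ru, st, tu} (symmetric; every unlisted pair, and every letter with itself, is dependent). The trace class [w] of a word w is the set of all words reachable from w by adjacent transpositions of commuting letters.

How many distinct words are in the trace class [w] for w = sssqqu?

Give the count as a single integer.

#0=s has no predecessor
#1=s depends on [0:s]
#2=s depends on [1:s]
#3=q has no predecessor
#4=q depends on [3:q]
#5=u depends on [2:s]
sources: [0:s, 3:q]
N(rest) = Σ N(rest − s) over sources s of rest; N(one piece) = 1:
  size 1 → [4]=1  [5]=1
  size 2 → [2,5]=1  [3,4]=1  [4,5]=2
  size 3 → [1,2,5]=1  [2,4,5]=3  [3,4,5]=3
  size 4 → [0,1,2,5]=1  [1,2,4,5]=4  [2,3,4,5]=6
  first=0(s) contributes 10
  first=3(q) contributes 5
|[w]| = 15

15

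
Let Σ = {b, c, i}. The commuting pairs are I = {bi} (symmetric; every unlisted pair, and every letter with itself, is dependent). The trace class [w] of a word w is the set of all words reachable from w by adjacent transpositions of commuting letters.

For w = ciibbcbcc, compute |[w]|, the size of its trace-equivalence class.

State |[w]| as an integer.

piece 0:c — minimal
piece 1:i rests on {0:c}
piece 2:i rests on {1:i}
piece 3:b rests on {0:c}
piece 4:b rests on {3:b}
piece 5:c rests on {2:i, 4:b}
piece 6:b rests on {5:c}
piece 7:c rests on {6:b}
piece 8:c rests on {7:c}
minimal pieces: {0:c}
ways to finish when only these pieces remain (= sum over removing one remaining piece with nothing left below it):
  1 left: {8}→1
  2 left: {7,8}→1
  3 left: {6,7,8}→1
  4 left: {5,6,7,8}→1
  5 left: {2,5,6,7,8}→1  {4,5,6,7,8}→1
  6 left: {1,2,5,6,7,8}→1  {2,4,5,6,7,8}→2  {3,4,5,6,7,8}→1
  7 left: {1,2,4,5,6,7,8}→3  {2,3,4,5,6,7,8}→3
  placing 0:c first → 6 extensions

6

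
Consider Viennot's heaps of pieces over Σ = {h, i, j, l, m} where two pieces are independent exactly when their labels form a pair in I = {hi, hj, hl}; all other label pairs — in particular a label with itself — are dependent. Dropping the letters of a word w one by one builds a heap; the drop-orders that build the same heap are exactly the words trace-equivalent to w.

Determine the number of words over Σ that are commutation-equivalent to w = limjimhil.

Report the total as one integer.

#0=l has no predecessor
#1=i depends on [0:l]
#2=m depends on [1:i]
#3=j depends on [2:m]
#4=i depends on [3:j]
#5=m depends on [4:i]
#6=h depends on [5:m]
#7=i depends on [5:m]
#8=l depends on [7:i]
sources: [0:l]
N(rest) = Σ N(rest − s) over sources s of rest; N(one piece) = 1:
  size 1 → [6]=1  [8]=1
  size 2 → [6,8]=2  [7,8]=1
  size 3 → [6,7,8]=3
  size 4 → [5,6,7,8]=3
  size 5 → [4,5,6,7,8]=3
  size 6 → [3,4,5,6,7,8]=3
  size 7 → [2,3,4,5,6,7,8]=3
  first=0(l) contributes 3

3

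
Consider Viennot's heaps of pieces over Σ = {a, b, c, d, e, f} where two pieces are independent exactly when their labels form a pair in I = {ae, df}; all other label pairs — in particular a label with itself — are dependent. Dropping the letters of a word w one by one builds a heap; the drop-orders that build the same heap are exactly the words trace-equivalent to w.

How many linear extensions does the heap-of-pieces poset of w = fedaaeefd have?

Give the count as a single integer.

drop 0:f onto floor
drop 1:e onto {0:f}
drop 2:d onto {1:e}
drop 3:a onto {2:d}
drop 4:a onto {3:a}
drop 5:e onto {2:d}
drop 6:e onto {5:e}
drop 7:f onto {4:a, 6:e}
drop 8:d onto {4:a, 6:e}
ground layer = {0:f}
drop-orders for the pieces not yet dropped (sum over which currently-grounded one goes next):
  1 to go: {7} 1  {8} 1
  2 to go: {7,8} 2
  3 to go: {4,7,8} 2  {6,7,8} 2
  4 to go: {3,4,7,8} 2  {4,6,7,8} 4  {5,6,7,8} 2
  5 to go: {3,4,6,7,8} 6  {4,5,6,7,8} 6
  6 to go: {3,4,5,6,7,8} 12
  7 to go: {2,3,4,5,6,7,8} 12
  if 0:f drops first: 12 orders

12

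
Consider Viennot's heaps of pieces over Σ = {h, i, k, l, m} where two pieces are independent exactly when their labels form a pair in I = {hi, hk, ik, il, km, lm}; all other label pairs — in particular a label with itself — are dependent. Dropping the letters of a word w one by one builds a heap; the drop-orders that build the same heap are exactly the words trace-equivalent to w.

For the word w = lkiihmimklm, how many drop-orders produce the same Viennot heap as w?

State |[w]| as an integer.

0(l) covers ∅
1(k) covers 0:l
2(i) covers ∅
3(i) covers 2:i
4(h) covers 0:l
5(m) covers 3:i, 4:h
6(i) covers 5:m
7(m) covers 6:i
8(k) covers 1:k
9(l) covers 4:h, 8:k
10(m) covers 7:m
floor of heap: 0:l, 2:i
completions by unplaced set U, small U first (add the entries for U minus each lowest piece of U):
  |U|=1: {9}:1  {10}:1
  |U|=2: {7,10}:1  {8,9}:1  {9,10}:2
  |U|=3: {1,8,9}:1  {6,7,10}:1  {7,9,10}:3  {8,9,10}:3
  |U|=4: {1,8,9,10}:4  {5,6,7,10}:1  {6,7,9,10}:4  {7,8,9,10}:6
  |U|=5: {1,7,8,9,10}:10  {3,5,6,7,10}:1  {5,6,7,9,10}:5  {6,7,8,9,10}:10
  |U|=6: {1,6,7,8,9,10}:20  {2,3,5,6,7,10}:1  {3,5,6,7,9,10}:6  {4,5,6,7,9,10}:5  {5,6,7,8,9,10}:15
  |U|=7: {1,5,6,7,8,9,10}:35  {2,3,5,6,7,9,10}:7  {3,4,5,6,7,9,10}:11  {3,5,6,7,8,9,10}:21  {4,5,6,7,8,9,10}:20
  |U|=8: {1,3,5,6,7,8,9,10}:56  {1,4,5,6,7,8,9,10}:55  {2,3,4,5,6,7,9,10}:18  {2,3,5,6,7,8,9,10}:28  {3,4,5,6,7,8,9,10}:52
  |U|=9: {0,1,4,5,6,7,8,9,10}:55  {1,2,3,5,6,7,8,9,10}:84  {1,3,4,5,6,7,8,9,10}:163  {2,3,4,5,6,7,8,9,10}:98
  start at 0(l): 345
  start at 2(i): 218
sum over floor = 563

563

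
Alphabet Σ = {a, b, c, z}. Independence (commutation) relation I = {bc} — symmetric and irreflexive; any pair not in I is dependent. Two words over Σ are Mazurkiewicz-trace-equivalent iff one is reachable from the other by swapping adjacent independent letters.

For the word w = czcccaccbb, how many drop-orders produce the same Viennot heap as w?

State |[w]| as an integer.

6

0(c) covers ∅
1(z) covers 0:c
2(c) covers 1:z
3(c) covers 2:c
4(c) covers 3:c
5(a) covers 4:c
6(c) covers 5:a
7(c) covers 6:c
8(b) covers 5:a
9(b) covers 8:b
floor of heap: 0:c
completions by unplaced set U, small U first (add the entries for U minus each lowest piece of U):
  |U|=1: {7}:1  {9}:1
  |U|=2: {6,7}:1  {7,9}:2  {8,9}:1
  |U|=3: {6,7,9}:3  {7,8,9}:3
  |U|=4: {6,7,8,9}:6
  |U|=5: {5,6,7,8,9}:6
  |U|=6: {4,5,6,7,8,9}:6
  |U|=7: {3,4,5,6,7,8,9}:6
  |U|=8: {2,3,4,5,6,7,8,9}:6
  start at 0(c): 6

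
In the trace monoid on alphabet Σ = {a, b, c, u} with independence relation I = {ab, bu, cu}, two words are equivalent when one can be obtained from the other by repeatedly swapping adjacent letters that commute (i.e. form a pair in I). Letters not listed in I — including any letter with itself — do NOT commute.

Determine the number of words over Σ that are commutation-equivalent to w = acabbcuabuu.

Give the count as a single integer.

39

piece 0:a — minimal
piece 1:c rests on {0:a}
piece 2:a rests on {1:c}
piece 3:b rests on {1:c}
piece 4:b rests on {3:b}
piece 5:c rests on {2:a, 4:b}
piece 6:u rests on {2:a}
piece 7:a rests on {5:c, 6:u}
piece 8:b rests on {5:c}
piece 9:u rests on {7:a}
piece 10:u rests on {9:u}
minimal pieces: {0:a}
ways to finish when only these pieces remain (= sum over removing one remaining piece with nothing left below it):
  1 left: {8}→1  {10}→1
  2 left: {8,10}→2  {9,10}→1
  3 left: {7,9,10}→1  {8,9,10}→3
  4 left: {6,7,9,10}→1  {7,8,9,10}→4
  5 left: {5,7,8,9,10}→4  {6,7,8,9,10}→5
  6 left: {4,5,7,8,9,10}→4  {5,6,7,8,9,10}→9
  7 left: {2,5,6,7,8,9,10}→9  {3,4,5,7,8,9,10}→4  {4,5,6,7,8,9,10}→13
  8 left: {2,4,5,6,7,8,9,10}→22  {3,4,5,6,7,8,9,10}→17
  9 left: {2,3,4,5,6,7,8,9,10}→39
  placing 0:a first → 39 extensions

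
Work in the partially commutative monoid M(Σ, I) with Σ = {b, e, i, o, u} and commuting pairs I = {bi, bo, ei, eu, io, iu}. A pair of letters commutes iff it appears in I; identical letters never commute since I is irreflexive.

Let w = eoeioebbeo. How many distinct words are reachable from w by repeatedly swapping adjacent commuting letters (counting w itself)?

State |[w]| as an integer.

10

0(e) covers ∅
1(o) covers 0:e
2(e) covers 1:o
3(i) covers ∅
4(o) covers 2:e
5(e) covers 4:o
6(b) covers 5:e
7(b) covers 6:b
8(e) covers 7:b
9(o) covers 8:e
floor of heap: 0:e, 3:i
completions by unplaced set U, small U first (add the entries for U minus each lowest piece of U):
  |U|=1: {3}:1  {9}:1
  |U|=2: {3,9}:2  {8,9}:1
  |U|=3: {3,8,9}:3  {7,8,9}:1
  |U|=4: {3,7,8,9}:4  {6,7,8,9}:1
  |U|=5: {3,6,7,8,9}:5  {5,6,7,8,9}:1
  |U|=6: {3,5,6,7,8,9}:6  {4,5,6,7,8,9}:1
  |U|=7: {2,4,5,6,7,8,9}:1  {3,4,5,6,7,8,9}:7
  |U|=8: {1,2,4,5,6,7,8,9}:1  {2,3,4,5,6,7,8,9}:8
  start at 0(e): 9
  start at 3(i): 1
sum over floor = 10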